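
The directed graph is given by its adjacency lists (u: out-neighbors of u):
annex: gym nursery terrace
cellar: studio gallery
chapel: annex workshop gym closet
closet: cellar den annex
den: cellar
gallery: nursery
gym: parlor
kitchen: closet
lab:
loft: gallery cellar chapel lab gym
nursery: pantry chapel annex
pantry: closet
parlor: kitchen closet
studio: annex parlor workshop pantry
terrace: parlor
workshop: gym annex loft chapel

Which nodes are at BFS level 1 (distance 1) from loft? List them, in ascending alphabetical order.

cellar, chapel, gallery, gym, lab

Level 0: loft
Level 1: cellar, chapel, gallery, gym, lab
Level 2: annex, closet, nursery, parlor, studio, workshop
Level 3: den, kitchen, pantry, terrace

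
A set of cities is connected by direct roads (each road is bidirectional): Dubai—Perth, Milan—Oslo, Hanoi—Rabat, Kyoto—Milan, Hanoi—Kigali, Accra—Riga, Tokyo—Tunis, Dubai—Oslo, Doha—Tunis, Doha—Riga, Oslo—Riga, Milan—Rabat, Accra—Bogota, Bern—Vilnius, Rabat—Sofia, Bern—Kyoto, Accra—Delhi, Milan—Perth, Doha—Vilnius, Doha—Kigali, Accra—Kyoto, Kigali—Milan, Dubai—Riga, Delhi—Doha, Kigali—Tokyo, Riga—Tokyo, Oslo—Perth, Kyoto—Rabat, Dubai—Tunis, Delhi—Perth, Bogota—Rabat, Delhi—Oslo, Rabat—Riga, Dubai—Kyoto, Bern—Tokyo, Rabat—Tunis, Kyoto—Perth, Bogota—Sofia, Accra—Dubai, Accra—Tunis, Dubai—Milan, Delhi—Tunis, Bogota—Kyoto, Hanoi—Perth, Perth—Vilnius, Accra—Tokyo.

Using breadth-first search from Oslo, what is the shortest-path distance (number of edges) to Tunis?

Level 0: Oslo
Level 1: Delhi, Dubai, Milan, Perth, Riga
Level 2: Accra, Doha, Hanoi, Kigali, Kyoto, Rabat, Tokyo, Tunis, Vilnius
Level 3: Bern, Bogota, Sofia
Tunis first appears at level 2.

2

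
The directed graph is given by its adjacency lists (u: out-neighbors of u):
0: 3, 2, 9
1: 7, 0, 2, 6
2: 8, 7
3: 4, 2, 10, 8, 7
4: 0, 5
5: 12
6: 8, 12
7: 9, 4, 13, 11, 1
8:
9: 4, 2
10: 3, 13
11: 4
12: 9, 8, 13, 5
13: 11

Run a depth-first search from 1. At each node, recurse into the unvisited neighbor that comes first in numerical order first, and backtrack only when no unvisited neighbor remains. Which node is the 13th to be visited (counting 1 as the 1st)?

10

Visit 1
1 → 0
0 → 2
2 → 7
7 → 4
4 → 5
5 → 12
12 → 8
12 → 9
12 → 13
13 → 11
0 → 3
3 → 10
1 → 6

Visit order: 1, 0, 2, 7, 4, 5, 12, 8, 9, 13, 11, 3, 10, 6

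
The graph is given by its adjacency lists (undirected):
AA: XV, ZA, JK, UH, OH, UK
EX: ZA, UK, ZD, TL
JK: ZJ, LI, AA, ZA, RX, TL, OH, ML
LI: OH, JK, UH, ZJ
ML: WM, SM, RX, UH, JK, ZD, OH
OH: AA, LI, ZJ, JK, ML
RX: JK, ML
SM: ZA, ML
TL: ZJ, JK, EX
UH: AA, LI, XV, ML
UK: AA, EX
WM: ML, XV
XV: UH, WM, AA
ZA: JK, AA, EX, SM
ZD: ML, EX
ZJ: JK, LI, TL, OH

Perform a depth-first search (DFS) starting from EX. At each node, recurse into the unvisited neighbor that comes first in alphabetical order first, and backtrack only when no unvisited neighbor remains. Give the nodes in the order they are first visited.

Visit EX
EX → TL
TL → JK
JK → AA
AA → OH
OH → LI
LI → UH
UH → ML
ML → RX
ML → SM
SM → ZA
ML → WM
WM → XV
ML → ZD
LI → ZJ
AA → UK

EX, TL, JK, AA, OH, LI, UH, ML, RX, SM, ZA, WM, XV, ZD, ZJ, UK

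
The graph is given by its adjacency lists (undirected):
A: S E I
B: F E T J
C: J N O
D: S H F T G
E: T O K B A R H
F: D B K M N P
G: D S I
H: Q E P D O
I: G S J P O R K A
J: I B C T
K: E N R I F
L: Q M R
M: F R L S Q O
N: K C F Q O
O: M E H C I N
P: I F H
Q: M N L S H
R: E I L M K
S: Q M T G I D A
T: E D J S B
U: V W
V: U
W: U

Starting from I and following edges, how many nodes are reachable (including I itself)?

BFS from I visits: I, G, S, J, P, O, R, K, A, D, Q, M, T, B, C, F, H, E, N, L
Reachable nodes: 20 of 23 total.

20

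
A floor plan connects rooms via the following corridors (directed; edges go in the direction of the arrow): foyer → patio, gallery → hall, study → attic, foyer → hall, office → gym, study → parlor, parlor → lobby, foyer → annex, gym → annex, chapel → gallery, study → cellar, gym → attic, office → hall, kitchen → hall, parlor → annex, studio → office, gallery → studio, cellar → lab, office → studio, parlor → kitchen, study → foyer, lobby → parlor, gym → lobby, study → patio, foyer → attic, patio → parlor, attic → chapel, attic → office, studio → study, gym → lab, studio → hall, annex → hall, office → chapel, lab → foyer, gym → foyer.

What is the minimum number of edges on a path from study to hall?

2

Level 0: study
Level 1: attic, cellar, foyer, parlor, patio
Level 2: annex, chapel, hall, kitchen, lab, lobby, office
Level 3: gallery, gym, studio
hall first appears at level 2.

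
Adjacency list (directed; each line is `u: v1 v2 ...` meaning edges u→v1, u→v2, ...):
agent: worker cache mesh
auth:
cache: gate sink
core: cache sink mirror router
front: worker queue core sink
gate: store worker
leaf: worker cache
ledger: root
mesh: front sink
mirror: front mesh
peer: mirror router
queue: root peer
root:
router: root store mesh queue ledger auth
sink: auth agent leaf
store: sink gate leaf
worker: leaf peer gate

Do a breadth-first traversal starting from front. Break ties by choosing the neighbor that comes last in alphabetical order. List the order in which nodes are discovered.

front → worker → sink → queue → core → peer → leaf → gate → auth → agent → root → router → mirror → cache → store → mesh → ledger

Visit front; enqueue worker, sink, queue, core → queue [worker, sink, queue, core]
Visit worker; enqueue peer, leaf, gate → queue [sink, queue, core, peer, leaf, gate]
Visit sink; enqueue auth, agent → queue [queue, core, peer, leaf, gate, auth, agent]
Visit queue; enqueue root → queue [core, peer, leaf, gate, auth, agent, root]
Visit core; enqueue router, mirror, cache → queue [peer, leaf, gate, auth, agent, root, router, mirror, cache]
Visit peer → queue [leaf, gate, auth, agent, root, router, mirror, cache]
Visit leaf → queue [gate, auth, agent, root, router, mirror, cache]
Visit gate; enqueue store → queue [auth, agent, root, router, mirror, cache, store]
Visit auth → queue [agent, root, router, mirror, cache, store]
Visit agent; enqueue mesh → queue [root, router, mirror, cache, store, mesh]
Visit root → queue [router, mirror, cache, store, mesh]
Visit router; enqueue ledger → queue [mirror, cache, store, mesh, ledger]
Visit mirror → queue [cache, store, mesh, ledger]
Visit cache → queue [store, mesh, ledger]
Visit store → queue [mesh, ledger]
Visit mesh → queue [ledger]
Visit ledger → queue []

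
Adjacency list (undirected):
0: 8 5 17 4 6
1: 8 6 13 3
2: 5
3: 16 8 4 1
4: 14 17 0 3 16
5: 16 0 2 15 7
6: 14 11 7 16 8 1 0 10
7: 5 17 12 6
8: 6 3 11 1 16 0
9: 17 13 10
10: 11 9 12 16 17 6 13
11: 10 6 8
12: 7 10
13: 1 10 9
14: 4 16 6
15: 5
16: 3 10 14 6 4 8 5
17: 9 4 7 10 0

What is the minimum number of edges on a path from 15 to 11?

4

Level 0: 15
Level 1: 5
Level 2: 0, 2, 7, 16
Level 3: 3, 4, 6, 8, 10, 12, 14, 17
Level 4: 1, 9, 11, 13
11 first appears at level 4.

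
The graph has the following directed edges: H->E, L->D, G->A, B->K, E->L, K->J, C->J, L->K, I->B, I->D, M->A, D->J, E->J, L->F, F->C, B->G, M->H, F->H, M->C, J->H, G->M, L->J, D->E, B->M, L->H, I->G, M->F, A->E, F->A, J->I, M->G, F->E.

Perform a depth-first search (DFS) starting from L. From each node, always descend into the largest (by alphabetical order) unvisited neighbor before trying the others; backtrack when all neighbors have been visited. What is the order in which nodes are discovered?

Visit L
L → K
K → J
J → I
I → G
G → M
M → H
H → E
M → F
F → C
F → A
I → D
I → B

L → K → J → I → G → M → H → E → F → C → A → D → B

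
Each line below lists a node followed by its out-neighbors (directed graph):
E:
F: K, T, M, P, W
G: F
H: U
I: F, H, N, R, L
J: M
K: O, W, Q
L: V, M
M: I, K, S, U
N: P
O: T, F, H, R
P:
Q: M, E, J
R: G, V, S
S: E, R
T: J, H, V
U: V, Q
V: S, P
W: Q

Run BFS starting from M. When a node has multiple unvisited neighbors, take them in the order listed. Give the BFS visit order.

M, I, K, S, U, F, H, N, R, L, O, W, Q, E, V, T, P, G, J

Visit M; enqueue I, K, S, U → queue [I, K, S, U]
Visit I; enqueue F, H, N, R, L → queue [K, S, U, F, H, N, R, L]
Visit K; enqueue O, W, Q → queue [S, U, F, H, N, R, L, O, W, Q]
Visit S; enqueue E → queue [U, F, H, N, R, L, O, W, Q, E]
Visit U; enqueue V → queue [F, H, N, R, L, O, W, Q, E, V]
Visit F; enqueue T, P → queue [H, N, R, L, O, W, Q, E, V, T, P]
Visit H → queue [N, R, L, O, W, Q, E, V, T, P]
Visit N → queue [R, L, O, W, Q, E, V, T, P]
Visit R; enqueue G → queue [L, O, W, Q, E, V, T, P, G]
Visit L → queue [O, W, Q, E, V, T, P, G]
Visit O → queue [W, Q, E, V, T, P, G]
Visit W → queue [Q, E, V, T, P, G]
Visit Q; enqueue J → queue [E, V, T, P, G, J]
Visit E → queue [V, T, P, G, J]
Visit V → queue [T, P, G, J]
Visit T → queue [P, G, J]
Visit P → queue [G, J]
Visit G → queue [J]
Visit J → queue []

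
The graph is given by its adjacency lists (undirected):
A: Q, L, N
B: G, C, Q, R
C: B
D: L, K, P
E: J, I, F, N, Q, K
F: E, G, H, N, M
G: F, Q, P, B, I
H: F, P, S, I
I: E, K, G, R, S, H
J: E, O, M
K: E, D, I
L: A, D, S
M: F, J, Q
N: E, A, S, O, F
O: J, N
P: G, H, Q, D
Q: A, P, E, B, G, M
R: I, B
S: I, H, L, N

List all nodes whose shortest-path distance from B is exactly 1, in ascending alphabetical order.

C, G, Q, R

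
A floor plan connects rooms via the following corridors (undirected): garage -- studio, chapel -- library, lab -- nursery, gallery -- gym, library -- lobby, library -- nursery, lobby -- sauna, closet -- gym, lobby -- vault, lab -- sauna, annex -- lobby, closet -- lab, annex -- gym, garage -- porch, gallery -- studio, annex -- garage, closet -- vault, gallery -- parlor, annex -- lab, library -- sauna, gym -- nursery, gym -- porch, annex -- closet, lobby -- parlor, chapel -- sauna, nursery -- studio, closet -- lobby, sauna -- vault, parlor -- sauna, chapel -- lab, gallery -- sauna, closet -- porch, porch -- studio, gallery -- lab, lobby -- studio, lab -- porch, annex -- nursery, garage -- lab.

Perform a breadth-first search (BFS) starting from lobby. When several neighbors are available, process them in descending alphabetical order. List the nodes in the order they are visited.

lobby, vault, studio, sauna, parlor, library, closet, annex, porch, nursery, garage, gallery, lab, chapel, gym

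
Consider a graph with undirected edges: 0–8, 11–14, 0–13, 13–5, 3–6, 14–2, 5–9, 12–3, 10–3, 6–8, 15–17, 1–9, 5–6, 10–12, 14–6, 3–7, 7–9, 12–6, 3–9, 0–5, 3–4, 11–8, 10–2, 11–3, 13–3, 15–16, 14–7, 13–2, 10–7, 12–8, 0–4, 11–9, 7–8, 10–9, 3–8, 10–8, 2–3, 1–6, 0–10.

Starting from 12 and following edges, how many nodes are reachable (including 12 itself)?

BFS from 12 visits: 12, 3, 6, 8, 10, 2, 4, 7, 9, 11, 13, 1, 5, 14, 0
Reachable nodes: 15 of 18 total.

15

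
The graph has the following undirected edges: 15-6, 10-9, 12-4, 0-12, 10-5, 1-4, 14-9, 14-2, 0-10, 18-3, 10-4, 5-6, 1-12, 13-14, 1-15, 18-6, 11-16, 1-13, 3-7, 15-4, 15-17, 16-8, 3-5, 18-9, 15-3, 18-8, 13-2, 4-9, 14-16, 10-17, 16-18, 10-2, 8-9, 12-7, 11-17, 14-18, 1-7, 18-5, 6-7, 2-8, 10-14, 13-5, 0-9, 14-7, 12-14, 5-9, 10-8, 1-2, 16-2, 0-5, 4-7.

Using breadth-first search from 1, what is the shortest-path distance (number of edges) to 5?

2

Level 0: 1
Level 1: 2, 4, 7, 12, 13, 15
Level 2: 0, 3, 5, 6, 8, 9, 10, 14, 16, 17
Level 3: 11, 18
5 first appears at level 2.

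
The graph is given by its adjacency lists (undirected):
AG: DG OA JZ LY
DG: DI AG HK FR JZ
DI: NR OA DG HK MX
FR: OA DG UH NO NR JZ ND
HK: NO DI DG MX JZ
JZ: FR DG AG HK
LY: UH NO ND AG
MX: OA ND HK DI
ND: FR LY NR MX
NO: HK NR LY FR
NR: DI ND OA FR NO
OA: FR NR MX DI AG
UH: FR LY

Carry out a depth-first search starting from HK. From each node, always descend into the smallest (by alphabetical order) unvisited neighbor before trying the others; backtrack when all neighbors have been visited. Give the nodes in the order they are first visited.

HK -> DG -> AG -> JZ -> FR -> ND -> LY -> NO -> NR -> DI -> MX -> OA -> UH

Visit HK
HK → DG
DG → AG
AG → JZ
JZ → FR
FR → ND
ND → LY
LY → NO
NO → NR
NR → DI
DI → MX
MX → OA
LY → UH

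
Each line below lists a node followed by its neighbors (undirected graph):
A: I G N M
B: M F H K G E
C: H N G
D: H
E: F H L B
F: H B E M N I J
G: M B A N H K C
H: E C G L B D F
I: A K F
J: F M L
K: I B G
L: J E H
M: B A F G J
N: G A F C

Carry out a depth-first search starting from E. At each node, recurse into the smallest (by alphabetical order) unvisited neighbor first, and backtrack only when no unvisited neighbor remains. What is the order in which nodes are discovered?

E B F H C G A I K M J L N D

Visit E
E → B
B → F
F → H
H → C
C → G
G → A
A → I
I → K
A → M
M → J
J → L
A → N
H → D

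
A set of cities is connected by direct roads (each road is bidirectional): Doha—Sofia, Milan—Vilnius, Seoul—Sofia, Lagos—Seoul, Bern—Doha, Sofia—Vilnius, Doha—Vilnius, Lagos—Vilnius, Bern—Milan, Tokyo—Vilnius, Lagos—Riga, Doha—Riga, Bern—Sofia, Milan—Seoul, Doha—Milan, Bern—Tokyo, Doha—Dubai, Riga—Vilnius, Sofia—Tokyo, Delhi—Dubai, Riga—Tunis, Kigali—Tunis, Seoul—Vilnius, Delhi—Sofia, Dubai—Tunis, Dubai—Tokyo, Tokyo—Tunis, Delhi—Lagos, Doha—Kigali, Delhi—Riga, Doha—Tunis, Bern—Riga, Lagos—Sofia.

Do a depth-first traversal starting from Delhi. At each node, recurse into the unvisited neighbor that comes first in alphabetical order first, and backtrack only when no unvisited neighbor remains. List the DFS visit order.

Visit Delhi
Delhi → Dubai
Dubai → Doha
Doha → Bern
Bern → Milan
Milan → Seoul
Seoul → Lagos
Lagos → Riga
Riga → Tunis
Tunis → Kigali
Tunis → Tokyo
Tokyo → Sofia
Sofia → Vilnius

Delhi -> Dubai -> Doha -> Bern -> Milan -> Seoul -> Lagos -> Riga -> Tunis -> Kigali -> Tokyo -> Sofia -> Vilnius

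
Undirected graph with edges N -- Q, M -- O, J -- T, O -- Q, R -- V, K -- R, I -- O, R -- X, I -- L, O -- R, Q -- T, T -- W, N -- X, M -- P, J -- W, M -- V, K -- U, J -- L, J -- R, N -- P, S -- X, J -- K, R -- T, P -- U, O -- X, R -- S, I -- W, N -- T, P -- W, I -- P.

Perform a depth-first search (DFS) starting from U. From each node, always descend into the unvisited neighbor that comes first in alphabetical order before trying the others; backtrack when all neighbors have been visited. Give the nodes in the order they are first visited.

U, K, J, L, I, O, M, P, N, Q, T, R, S, X, V, W

Visit U
U → K
K → J
J → L
L → I
I → O
O → M
M → P
P → N
N → Q
Q → T
T → R
R → S
S → X
R → V
T → W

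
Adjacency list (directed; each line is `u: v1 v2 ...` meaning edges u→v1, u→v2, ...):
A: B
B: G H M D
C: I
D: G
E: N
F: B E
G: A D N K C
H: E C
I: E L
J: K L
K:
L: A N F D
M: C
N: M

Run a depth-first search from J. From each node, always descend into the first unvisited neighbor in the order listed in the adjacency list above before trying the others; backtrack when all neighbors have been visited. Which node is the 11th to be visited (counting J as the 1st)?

I

Visit J
J → K
J → L
L → A
A → B
B → G
G → D
G → N
N → M
M → C
C → I
I → E
B → H
L → F

Visit order: J, K, L, A, B, G, D, N, M, C, I, E, H, F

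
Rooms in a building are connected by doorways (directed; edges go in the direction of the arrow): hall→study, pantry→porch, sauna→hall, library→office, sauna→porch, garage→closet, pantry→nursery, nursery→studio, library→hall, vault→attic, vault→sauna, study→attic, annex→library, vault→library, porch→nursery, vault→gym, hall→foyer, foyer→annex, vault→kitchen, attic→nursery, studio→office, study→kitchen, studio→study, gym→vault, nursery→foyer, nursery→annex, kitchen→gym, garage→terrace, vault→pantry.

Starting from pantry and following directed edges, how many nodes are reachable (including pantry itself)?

15

BFS from pantry visits: pantry, nursery, porch, annex, foyer, studio, library, office, study, hall, attic, kitchen, gym, vault, sauna
Reachable nodes: 15 of 18 total.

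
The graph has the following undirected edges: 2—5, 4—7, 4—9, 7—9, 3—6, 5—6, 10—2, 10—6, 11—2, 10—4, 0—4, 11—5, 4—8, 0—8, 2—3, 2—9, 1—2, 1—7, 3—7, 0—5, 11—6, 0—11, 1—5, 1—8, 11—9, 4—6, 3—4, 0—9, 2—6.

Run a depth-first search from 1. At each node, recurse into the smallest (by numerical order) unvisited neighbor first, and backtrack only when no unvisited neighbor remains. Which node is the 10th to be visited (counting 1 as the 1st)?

9

Visit 1
1 → 2
2 → 3
3 → 4
4 → 0
0 → 5
5 → 6
6 → 10
6 → 11
11 → 9
9 → 7
0 → 8

Visit order: 1, 2, 3, 4, 0, 5, 6, 10, 11, 9, 7, 8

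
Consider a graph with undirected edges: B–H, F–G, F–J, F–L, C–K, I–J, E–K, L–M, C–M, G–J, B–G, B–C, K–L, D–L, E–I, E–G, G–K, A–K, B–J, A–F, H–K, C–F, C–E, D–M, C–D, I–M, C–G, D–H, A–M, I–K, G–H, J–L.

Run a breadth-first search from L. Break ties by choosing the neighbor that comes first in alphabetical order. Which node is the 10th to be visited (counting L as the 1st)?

Visit L; enqueue D, F, J, K, M → queue [D, F, J, K, M]
Visit D; enqueue C, H → queue [F, J, K, M, C, H]
Visit F; enqueue A, G → queue [J, K, M, C, H, A, G]
Visit J; enqueue B, I → queue [K, M, C, H, A, G, B, I]
Visit K; enqueue E → queue [M, C, H, A, G, B, I, E]
Visit M → queue [C, H, A, G, B, I, E]
Visit C → queue [H, A, G, B, I, E]
Visit H → queue [A, G, B, I, E]
Visit A → queue [G, B, I, E]
Visit G → queue [B, I, E]
Visit B → queue [I, E]
Visit I → queue [E]
Visit E → queue []

Visit order: L, D, F, J, K, M, C, H, A, G, B, I, E

G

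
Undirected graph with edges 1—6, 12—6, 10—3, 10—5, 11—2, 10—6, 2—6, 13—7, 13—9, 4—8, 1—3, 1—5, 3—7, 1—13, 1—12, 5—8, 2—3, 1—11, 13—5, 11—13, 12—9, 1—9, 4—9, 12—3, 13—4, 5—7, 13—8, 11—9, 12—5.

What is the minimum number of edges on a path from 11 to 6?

2

Level 0: 11
Level 1: 1, 2, 9, 13
Level 2: 3, 4, 5, 6, 7, 8, 12
Level 3: 10
6 first appears at level 2.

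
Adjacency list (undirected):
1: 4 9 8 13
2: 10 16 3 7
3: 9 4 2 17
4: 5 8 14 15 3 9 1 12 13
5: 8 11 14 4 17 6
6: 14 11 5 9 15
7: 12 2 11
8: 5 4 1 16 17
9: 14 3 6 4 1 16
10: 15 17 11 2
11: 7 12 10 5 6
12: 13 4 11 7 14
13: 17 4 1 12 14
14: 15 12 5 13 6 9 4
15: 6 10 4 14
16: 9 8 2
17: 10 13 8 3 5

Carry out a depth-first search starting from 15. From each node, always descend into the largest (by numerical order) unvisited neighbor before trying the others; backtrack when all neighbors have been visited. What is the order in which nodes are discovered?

15, 14, 13, 17, 10, 11, 12, 7, 2, 16, 9, 6, 5, 8, 4, 3, 1

Visit 15
15 → 14
14 → 13
13 → 17
17 → 10
10 → 11
11 → 12
12 → 7
7 → 2
2 → 16
16 → 9
9 → 6
6 → 5
5 → 8
8 → 4
4 → 3
4 → 1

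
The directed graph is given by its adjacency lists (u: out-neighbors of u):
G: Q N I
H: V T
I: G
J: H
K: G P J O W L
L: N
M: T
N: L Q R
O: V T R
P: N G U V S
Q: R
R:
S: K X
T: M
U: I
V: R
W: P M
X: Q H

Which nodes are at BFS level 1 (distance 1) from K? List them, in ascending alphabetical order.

Level 0: K
Level 1: G, J, L, O, P, W
Level 2: H, I, M, N, Q, R, S, T, U, V
Level 3: X

G, J, L, O, P, W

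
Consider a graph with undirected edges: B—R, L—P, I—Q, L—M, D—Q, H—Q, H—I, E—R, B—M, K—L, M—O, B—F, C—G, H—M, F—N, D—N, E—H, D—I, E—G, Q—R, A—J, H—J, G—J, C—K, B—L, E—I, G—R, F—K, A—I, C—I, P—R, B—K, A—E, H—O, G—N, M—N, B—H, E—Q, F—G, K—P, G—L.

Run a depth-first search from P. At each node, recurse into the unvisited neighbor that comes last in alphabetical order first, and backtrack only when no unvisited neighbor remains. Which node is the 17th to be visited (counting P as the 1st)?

Visit P
P → R
R → Q
Q → I
I → H
H → O
O → M
M → N
N → G
G → L
L → K
K → F
F → B
K → C
G → J
J → A
A → E
N → D

Visit order: P, R, Q, I, H, O, M, N, G, L, K, F, B, C, J, A, E, D

E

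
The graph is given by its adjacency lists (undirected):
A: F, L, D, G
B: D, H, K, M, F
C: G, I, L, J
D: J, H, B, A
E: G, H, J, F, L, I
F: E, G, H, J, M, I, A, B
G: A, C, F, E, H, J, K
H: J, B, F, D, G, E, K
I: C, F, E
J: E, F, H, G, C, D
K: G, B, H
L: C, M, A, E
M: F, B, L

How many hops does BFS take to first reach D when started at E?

Level 0: E
Level 1: F, G, H, I, J, L
Level 2: A, B, C, D, K, M
D first appears at level 2.

2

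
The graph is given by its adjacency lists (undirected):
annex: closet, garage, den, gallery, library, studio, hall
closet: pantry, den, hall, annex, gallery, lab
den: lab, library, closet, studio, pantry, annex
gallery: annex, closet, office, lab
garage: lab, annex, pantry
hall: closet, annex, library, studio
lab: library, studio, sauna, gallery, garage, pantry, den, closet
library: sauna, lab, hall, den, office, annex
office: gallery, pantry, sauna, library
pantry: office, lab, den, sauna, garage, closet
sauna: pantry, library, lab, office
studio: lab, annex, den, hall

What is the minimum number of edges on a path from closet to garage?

2

Level 0: closet
Level 1: annex, den, gallery, hall, lab, pantry
Level 2: garage, library, office, sauna, studio
garage first appears at level 2.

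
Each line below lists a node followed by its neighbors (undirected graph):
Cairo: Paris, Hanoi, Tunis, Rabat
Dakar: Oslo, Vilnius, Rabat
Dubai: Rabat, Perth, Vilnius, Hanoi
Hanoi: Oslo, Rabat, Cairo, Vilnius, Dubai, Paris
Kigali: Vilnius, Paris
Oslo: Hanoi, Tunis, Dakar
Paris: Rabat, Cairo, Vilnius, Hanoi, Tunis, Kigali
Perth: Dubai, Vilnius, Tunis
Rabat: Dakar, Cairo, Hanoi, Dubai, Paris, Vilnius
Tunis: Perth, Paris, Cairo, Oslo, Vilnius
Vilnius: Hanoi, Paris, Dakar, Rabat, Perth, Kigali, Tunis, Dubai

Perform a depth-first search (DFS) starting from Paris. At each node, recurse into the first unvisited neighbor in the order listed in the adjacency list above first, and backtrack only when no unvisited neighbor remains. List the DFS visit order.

Paris → Rabat → Dakar → Oslo → Hanoi → Cairo → Tunis → Perth → Dubai → Vilnius → Kigali

Visit Paris
Paris → Rabat
Rabat → Dakar
Dakar → Oslo
Oslo → Hanoi
Hanoi → Cairo
Cairo → Tunis
Tunis → Perth
Perth → Dubai
Dubai → Vilnius
Vilnius → Kigali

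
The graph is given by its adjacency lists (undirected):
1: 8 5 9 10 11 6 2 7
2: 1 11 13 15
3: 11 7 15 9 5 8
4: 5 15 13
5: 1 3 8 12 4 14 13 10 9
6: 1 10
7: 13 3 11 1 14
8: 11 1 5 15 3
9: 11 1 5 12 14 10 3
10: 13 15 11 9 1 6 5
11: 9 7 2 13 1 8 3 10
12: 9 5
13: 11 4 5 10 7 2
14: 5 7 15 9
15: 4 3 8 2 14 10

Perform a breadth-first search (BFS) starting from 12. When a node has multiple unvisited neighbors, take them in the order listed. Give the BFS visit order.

Visit 12; enqueue 9, 5 → queue [9, 5]
Visit 9; enqueue 11, 1, 14, 10, 3 → queue [5, 11, 1, 14, 10, 3]
Visit 5; enqueue 8, 4, 13 → queue [11, 1, 14, 10, 3, 8, 4, 13]
Visit 11; enqueue 7, 2 → queue [1, 14, 10, 3, 8, 4, 13, 7, 2]
Visit 1; enqueue 6 → queue [14, 10, 3, 8, 4, 13, 7, 2, 6]
Visit 14; enqueue 15 → queue [10, 3, 8, 4, 13, 7, 2, 6, 15]
Visit 10 → queue [3, 8, 4, 13, 7, 2, 6, 15]
Visit 3 → queue [8, 4, 13, 7, 2, 6, 15]
Visit 8 → queue [4, 13, 7, 2, 6, 15]
Visit 4 → queue [13, 7, 2, 6, 15]
Visit 13 → queue [7, 2, 6, 15]
Visit 7 → queue [2, 6, 15]
Visit 2 → queue [6, 15]
Visit 6 → queue [15]
Visit 15 → queue []

12, 9, 5, 11, 1, 14, 10, 3, 8, 4, 13, 7, 2, 6, 15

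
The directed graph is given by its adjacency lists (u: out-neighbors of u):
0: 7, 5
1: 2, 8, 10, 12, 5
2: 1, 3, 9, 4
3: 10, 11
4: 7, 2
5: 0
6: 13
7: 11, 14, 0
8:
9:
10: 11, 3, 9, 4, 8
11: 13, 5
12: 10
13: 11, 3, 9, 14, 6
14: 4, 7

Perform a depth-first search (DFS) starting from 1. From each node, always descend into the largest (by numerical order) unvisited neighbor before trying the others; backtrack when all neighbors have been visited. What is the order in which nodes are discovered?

Visit 1
1 → 12
12 → 10
10 → 11
11 → 13
13 → 14
14 → 7
7 → 0
0 → 5
14 → 4
4 → 2
2 → 9
2 → 3
13 → 6
10 → 8

1 -> 12 -> 10 -> 11 -> 13 -> 14 -> 7 -> 0 -> 5 -> 4 -> 2 -> 9 -> 3 -> 6 -> 8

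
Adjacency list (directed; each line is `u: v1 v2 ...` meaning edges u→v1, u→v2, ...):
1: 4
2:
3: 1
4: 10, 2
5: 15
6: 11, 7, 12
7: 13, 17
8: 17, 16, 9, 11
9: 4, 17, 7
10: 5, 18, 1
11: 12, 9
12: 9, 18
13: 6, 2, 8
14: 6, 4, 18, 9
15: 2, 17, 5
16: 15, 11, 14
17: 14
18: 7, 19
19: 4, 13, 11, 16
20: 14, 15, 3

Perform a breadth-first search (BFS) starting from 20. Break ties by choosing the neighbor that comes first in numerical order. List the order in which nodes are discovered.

Visit 20; enqueue 3, 14, 15 → queue [3, 14, 15]
Visit 3; enqueue 1 → queue [14, 15, 1]
Visit 14; enqueue 4, 6, 9, 18 → queue [15, 1, 4, 6, 9, 18]
Visit 15; enqueue 2, 5, 17 → queue [1, 4, 6, 9, 18, 2, 5, 17]
Visit 1 → queue [4, 6, 9, 18, 2, 5, 17]
Visit 4; enqueue 10 → queue [6, 9, 18, 2, 5, 17, 10]
Visit 6; enqueue 7, 11, 12 → queue [9, 18, 2, 5, 17, 10, 7, 11, 12]
Visit 9 → queue [18, 2, 5, 17, 10, 7, 11, 12]
Visit 18; enqueue 19 → queue [2, 5, 17, 10, 7, 11, 12, 19]
Visit 2 → queue [5, 17, 10, 7, 11, 12, 19]
Visit 5 → queue [17, 10, 7, 11, 12, 19]
Visit 17 → queue [10, 7, 11, 12, 19]
Visit 10 → queue [7, 11, 12, 19]
Visit 7; enqueue 13 → queue [11, 12, 19, 13]
Visit 11 → queue [12, 19, 13]
Visit 12 → queue [19, 13]
Visit 19; enqueue 16 → queue [13, 16]
Visit 13; enqueue 8 → queue [16, 8]
Visit 16 → queue [8]
Visit 8 → queue []

20 → 3 → 14 → 15 → 1 → 4 → 6 → 9 → 18 → 2 → 5 → 17 → 10 → 7 → 11 → 12 → 19 → 13 → 16 → 8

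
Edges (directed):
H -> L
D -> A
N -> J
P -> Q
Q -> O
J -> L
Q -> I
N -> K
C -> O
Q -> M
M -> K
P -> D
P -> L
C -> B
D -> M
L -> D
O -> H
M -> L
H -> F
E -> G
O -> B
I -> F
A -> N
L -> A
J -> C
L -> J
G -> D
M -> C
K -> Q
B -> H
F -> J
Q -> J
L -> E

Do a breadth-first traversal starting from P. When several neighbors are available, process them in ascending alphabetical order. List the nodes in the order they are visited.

Visit P; enqueue D, L, Q → queue [D, L, Q]
Visit D; enqueue A, M → queue [L, Q, A, M]
Visit L; enqueue E, J → queue [Q, A, M, E, J]
Visit Q; enqueue I, O → queue [A, M, E, J, I, O]
Visit A; enqueue N → queue [M, E, J, I, O, N]
Visit M; enqueue C, K → queue [E, J, I, O, N, C, K]
Visit E; enqueue G → queue [J, I, O, N, C, K, G]
Visit J → queue [I, O, N, C, K, G]
Visit I; enqueue F → queue [O, N, C, K, G, F]
Visit O; enqueue B, H → queue [N, C, K, G, F, B, H]
Visit N → queue [C, K, G, F, B, H]
Visit C → queue [K, G, F, B, H]
Visit K → queue [G, F, B, H]
Visit G → queue [F, B, H]
Visit F → queue [B, H]
Visit B → queue [H]
Visit H → queue []

P, D, L, Q, A, M, E, J, I, O, N, C, K, G, F, B, H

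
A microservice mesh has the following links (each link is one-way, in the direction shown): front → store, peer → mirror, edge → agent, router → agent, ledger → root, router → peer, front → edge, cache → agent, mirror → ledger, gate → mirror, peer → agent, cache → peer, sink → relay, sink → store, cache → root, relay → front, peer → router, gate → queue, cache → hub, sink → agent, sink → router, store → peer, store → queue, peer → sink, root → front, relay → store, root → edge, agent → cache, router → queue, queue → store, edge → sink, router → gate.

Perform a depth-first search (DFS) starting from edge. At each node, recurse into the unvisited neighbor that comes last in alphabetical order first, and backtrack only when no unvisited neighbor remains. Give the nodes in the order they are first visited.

edge sink store queue peer router gate mirror ledger root front agent cache hub relay

Visit edge
edge → sink
sink → store
store → queue
store → peer
peer → router
router → gate
gate → mirror
mirror → ledger
ledger → root
root → front
router → agent
agent → cache
cache → hub
sink → relay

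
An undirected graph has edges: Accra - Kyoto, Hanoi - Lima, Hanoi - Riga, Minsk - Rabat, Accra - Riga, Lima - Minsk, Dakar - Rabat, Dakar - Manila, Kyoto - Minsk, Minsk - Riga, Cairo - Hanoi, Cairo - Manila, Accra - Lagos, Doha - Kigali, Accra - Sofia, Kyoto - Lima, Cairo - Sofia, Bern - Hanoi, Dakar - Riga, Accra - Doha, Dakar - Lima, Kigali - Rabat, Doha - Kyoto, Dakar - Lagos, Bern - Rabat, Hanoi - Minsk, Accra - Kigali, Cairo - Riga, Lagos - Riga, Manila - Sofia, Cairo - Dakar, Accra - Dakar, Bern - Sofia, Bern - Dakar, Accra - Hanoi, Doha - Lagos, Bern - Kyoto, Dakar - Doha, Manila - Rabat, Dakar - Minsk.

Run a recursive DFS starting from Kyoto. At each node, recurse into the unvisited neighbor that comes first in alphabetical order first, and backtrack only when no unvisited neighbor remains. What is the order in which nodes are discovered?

Kyoto Accra Dakar Bern Hanoi Cairo Manila Rabat Kigali Doha Lagos Riga Minsk Lima Sofia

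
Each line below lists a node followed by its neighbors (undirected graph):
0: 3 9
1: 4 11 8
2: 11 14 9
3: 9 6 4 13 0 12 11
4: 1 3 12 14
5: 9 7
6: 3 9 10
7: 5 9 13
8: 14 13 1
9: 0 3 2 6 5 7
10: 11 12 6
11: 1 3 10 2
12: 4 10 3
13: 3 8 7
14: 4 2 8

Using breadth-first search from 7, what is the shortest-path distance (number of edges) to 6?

2

Level 0: 7
Level 1: 5, 9, 13
Level 2: 0, 2, 3, 6, 8
Level 3: 1, 4, 10, 11, 12, 14
6 first appears at level 2.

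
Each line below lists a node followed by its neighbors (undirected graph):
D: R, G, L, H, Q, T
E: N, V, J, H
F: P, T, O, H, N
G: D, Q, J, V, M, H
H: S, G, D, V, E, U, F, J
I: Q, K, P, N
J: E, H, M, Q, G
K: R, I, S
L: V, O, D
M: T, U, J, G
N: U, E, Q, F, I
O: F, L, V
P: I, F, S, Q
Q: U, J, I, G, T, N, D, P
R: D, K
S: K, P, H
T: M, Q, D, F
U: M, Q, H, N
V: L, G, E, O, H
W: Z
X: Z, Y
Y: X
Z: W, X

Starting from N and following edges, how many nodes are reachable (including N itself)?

19

BFS from N visits: N, E, F, I, Q, U, H, J, V, O, P, T, K, D, G, M, S, L, R
Reachable nodes: 19 of 23 total.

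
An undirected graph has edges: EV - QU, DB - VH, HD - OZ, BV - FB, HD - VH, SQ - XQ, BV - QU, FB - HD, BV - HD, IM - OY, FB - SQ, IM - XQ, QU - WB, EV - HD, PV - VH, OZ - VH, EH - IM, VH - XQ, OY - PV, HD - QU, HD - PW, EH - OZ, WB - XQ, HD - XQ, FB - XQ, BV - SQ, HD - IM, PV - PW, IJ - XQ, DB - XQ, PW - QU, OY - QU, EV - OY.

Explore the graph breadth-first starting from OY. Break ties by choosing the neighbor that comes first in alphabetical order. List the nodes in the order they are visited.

Visit OY; enqueue EV, IM, PV, QU → queue [EV, IM, PV, QU]
Visit EV; enqueue HD → queue [IM, PV, QU, HD]
Visit IM; enqueue EH, XQ → queue [PV, QU, HD, EH, XQ]
Visit PV; enqueue PW, VH → queue [QU, HD, EH, XQ, PW, VH]
Visit QU; enqueue BV, WB → queue [HD, EH, XQ, PW, VH, BV, WB]
Visit HD; enqueue FB, OZ → queue [EH, XQ, PW, VH, BV, WB, FB, OZ]
Visit EH → queue [XQ, PW, VH, BV, WB, FB, OZ]
Visit XQ; enqueue DB, IJ, SQ → queue [PW, VH, BV, WB, FB, OZ, DB, IJ, SQ]
Visit PW → queue [VH, BV, WB, FB, OZ, DB, IJ, SQ]
Visit VH → queue [BV, WB, FB, OZ, DB, IJ, SQ]
Visit BV → queue [WB, FB, OZ, DB, IJ, SQ]
Visit WB → queue [FB, OZ, DB, IJ, SQ]
Visit FB → queue [OZ, DB, IJ, SQ]
Visit OZ → queue [DB, IJ, SQ]
Visit DB → queue [IJ, SQ]
Visit IJ → queue [SQ]
Visit SQ → queue []

OY -> EV -> IM -> PV -> QU -> HD -> EH -> XQ -> PW -> VH -> BV -> WB -> FB -> OZ -> DB -> IJ -> SQ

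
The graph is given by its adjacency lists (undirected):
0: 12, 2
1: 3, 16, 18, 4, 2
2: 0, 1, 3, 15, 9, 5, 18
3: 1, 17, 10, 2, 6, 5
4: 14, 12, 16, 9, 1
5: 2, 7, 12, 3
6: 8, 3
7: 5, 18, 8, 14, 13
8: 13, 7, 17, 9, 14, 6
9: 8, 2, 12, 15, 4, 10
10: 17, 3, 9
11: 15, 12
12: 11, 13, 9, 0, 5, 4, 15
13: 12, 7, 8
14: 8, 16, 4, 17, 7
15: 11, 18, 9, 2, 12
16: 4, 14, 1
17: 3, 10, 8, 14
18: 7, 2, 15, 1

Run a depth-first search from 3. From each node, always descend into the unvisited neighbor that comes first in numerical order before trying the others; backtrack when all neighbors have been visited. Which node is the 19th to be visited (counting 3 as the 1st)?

Visit 3
3 → 1
1 → 2
2 → 0
0 → 12
12 → 4
4 → 9
9 → 8
8 → 6
8 → 7
7 → 5
7 → 13
7 → 14
14 → 16
14 → 17
17 → 10
7 → 18
18 → 15
15 → 11

Visit order: 3, 1, 2, 0, 12, 4, 9, 8, 6, 7, 5, 13, 14, 16, 17, 10, 18, 15, 11

11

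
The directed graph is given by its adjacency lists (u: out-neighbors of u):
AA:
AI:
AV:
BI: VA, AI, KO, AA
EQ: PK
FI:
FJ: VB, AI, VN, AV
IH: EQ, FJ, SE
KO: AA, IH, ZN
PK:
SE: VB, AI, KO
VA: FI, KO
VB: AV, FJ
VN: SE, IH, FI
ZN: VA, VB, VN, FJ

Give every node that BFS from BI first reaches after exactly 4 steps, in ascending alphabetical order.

Level 0: BI
Level 1: AA, AI, KO, VA
Level 2: FI, IH, ZN
Level 3: EQ, FJ, SE, VB, VN
Level 4: AV, PK

AV, PK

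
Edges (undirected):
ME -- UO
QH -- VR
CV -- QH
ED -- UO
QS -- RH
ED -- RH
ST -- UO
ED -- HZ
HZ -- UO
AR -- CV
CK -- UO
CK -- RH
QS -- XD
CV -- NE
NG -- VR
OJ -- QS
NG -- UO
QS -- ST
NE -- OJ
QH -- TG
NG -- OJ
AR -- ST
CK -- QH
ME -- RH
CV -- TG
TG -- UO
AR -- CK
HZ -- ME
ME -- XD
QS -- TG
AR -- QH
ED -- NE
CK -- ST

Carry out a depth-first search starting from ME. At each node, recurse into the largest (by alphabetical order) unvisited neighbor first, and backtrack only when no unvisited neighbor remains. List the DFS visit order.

Visit ME
ME → XD
XD → QS
QS → TG
TG → UO
UO → ST
ST → CK
CK → RH
RH → ED
ED → NE
NE → OJ
OJ → NG
NG → VR
VR → QH
QH → CV
CV → AR
ED → HZ

ME, XD, QS, TG, UO, ST, CK, RH, ED, NE, OJ, NG, VR, QH, CV, AR, HZ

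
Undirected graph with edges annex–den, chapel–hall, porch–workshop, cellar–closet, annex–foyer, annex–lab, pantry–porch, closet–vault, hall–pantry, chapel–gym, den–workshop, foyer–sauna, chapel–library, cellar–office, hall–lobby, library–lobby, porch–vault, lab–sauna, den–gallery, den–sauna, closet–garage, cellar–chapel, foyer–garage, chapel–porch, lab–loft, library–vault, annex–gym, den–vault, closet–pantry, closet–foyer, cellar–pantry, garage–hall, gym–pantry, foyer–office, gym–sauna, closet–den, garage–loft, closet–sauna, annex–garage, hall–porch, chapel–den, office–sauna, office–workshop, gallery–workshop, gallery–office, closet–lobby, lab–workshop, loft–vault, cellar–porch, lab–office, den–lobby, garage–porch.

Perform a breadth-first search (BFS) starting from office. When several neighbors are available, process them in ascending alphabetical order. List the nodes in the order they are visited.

office cellar foyer gallery lab sauna workshop chapel closet pantry porch annex garage den loft gym hall library lobby vault

Visit office; enqueue cellar, foyer, gallery, lab, sauna, workshop → queue [cellar, foyer, gallery, lab, sauna, workshop]
Visit cellar; enqueue chapel, closet, pantry, porch → queue [foyer, gallery, lab, sauna, workshop, chapel, closet, pantry, porch]
Visit foyer; enqueue annex, garage → queue [gallery, lab, sauna, workshop, chapel, closet, pantry, porch, annex, garage]
Visit gallery; enqueue den → queue [lab, sauna, workshop, chapel, closet, pantry, porch, annex, garage, den]
Visit lab; enqueue loft → queue [sauna, workshop, chapel, closet, pantry, porch, annex, garage, den, loft]
Visit sauna; enqueue gym → queue [workshop, chapel, closet, pantry, porch, annex, garage, den, loft, gym]
Visit workshop → queue [chapel, closet, pantry, porch, annex, garage, den, loft, gym]
Visit chapel; enqueue hall, library → queue [closet, pantry, porch, annex, garage, den, loft, gym, hall, library]
Visit closet; enqueue lobby, vault → queue [pantry, porch, annex, garage, den, loft, gym, hall, library, lobby, vault]
Visit pantry → queue [porch, annex, garage, den, loft, gym, hall, library, lobby, vault]
Visit porch → queue [annex, garage, den, loft, gym, hall, library, lobby, vault]
Visit annex → queue [garage, den, loft, gym, hall, library, lobby, vault]
Visit garage → queue [den, loft, gym, hall, library, lobby, vault]
Visit den → queue [loft, gym, hall, library, lobby, vault]
Visit loft → queue [gym, hall, library, lobby, vault]
Visit gym → queue [hall, library, lobby, vault]
Visit hall → queue [library, lobby, vault]
Visit library → queue [lobby, vault]
Visit lobby → queue [vault]
Visit vault → queue []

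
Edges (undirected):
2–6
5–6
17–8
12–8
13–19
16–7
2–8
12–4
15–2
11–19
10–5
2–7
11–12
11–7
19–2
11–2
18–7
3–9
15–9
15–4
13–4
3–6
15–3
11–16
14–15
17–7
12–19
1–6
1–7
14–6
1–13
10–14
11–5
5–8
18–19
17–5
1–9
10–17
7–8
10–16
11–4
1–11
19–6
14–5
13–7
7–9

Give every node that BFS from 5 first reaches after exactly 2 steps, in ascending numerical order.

Level 0: 5
Level 1: 6, 8, 10, 11, 14, 17
Level 2: 1, 2, 3, 4, 7, 12, 15, 16, 19
Level 3: 9, 13, 18

1, 2, 3, 4, 7, 12, 15, 16, 19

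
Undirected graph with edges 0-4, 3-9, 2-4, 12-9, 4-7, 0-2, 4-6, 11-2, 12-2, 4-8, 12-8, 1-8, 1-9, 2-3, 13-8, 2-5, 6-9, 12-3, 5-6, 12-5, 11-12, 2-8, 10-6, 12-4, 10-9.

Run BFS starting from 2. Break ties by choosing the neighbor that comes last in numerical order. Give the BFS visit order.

2, 12, 11, 8, 5, 4, 3, 0, 9, 13, 1, 6, 7, 10

Visit 2; enqueue 12, 11, 8, 5, 4, 3, 0 → queue [12, 11, 8, 5, 4, 3, 0]
Visit 12; enqueue 9 → queue [11, 8, 5, 4, 3, 0, 9]
Visit 11 → queue [8, 5, 4, 3, 0, 9]
Visit 8; enqueue 13, 1 → queue [5, 4, 3, 0, 9, 13, 1]
Visit 5; enqueue 6 → queue [4, 3, 0, 9, 13, 1, 6]
Visit 4; enqueue 7 → queue [3, 0, 9, 13, 1, 6, 7]
Visit 3 → queue [0, 9, 13, 1, 6, 7]
Visit 0 → queue [9, 13, 1, 6, 7]
Visit 9; enqueue 10 → queue [13, 1, 6, 7, 10]
Visit 13 → queue [1, 6, 7, 10]
Visit 1 → queue [6, 7, 10]
Visit 6 → queue [7, 10]
Visit 7 → queue [10]
Visit 10 → queue []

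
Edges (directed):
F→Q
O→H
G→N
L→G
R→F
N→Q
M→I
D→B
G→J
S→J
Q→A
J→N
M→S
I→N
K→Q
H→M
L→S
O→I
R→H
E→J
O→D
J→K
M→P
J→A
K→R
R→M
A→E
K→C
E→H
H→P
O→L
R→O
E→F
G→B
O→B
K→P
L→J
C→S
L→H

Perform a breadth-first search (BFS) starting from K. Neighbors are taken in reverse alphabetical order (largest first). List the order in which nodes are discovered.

Visit K; enqueue R, Q, P, C → queue [R, Q, P, C]
Visit R; enqueue O, M, H, F → queue [Q, P, C, O, M, H, F]
Visit Q; enqueue A → queue [P, C, O, M, H, F, A]
Visit P → queue [C, O, M, H, F, A]
Visit C; enqueue S → queue [O, M, H, F, A, S]
Visit O; enqueue L, I, D, B → queue [M, H, F, A, S, L, I, D, B]
Visit M → queue [H, F, A, S, L, I, D, B]
Visit H → queue [F, A, S, L, I, D, B]
Visit F → queue [A, S, L, I, D, B]
Visit A; enqueue E → queue [S, L, I, D, B, E]
Visit S; enqueue J → queue [L, I, D, B, E, J]
Visit L; enqueue G → queue [I, D, B, E, J, G]
Visit I; enqueue N → queue [D, B, E, J, G, N]
Visit D → queue [B, E, J, G, N]
Visit B → queue [E, J, G, N]
Visit E → queue [J, G, N]
Visit J → queue [G, N]
Visit G → queue [N]
Visit N → queue []

K → R → Q → P → C → O → M → H → F → A → S → L → I → D → B → E → J → G → N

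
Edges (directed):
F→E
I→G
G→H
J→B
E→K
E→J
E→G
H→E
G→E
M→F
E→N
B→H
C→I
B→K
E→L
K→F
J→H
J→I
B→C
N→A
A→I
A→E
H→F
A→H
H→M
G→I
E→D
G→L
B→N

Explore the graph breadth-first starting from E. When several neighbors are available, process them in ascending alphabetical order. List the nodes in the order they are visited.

E → D → G → J → K → L → N → H → I → B → F → A → M → C

Visit E; enqueue D, G, J, K, L, N → queue [D, G, J, K, L, N]
Visit D → queue [G, J, K, L, N]
Visit G; enqueue H, I → queue [J, K, L, N, H, I]
Visit J; enqueue B → queue [K, L, N, H, I, B]
Visit K; enqueue F → queue [L, N, H, I, B, F]
Visit L → queue [N, H, I, B, F]
Visit N; enqueue A → queue [H, I, B, F, A]
Visit H; enqueue M → queue [I, B, F, A, M]
Visit I → queue [B, F, A, M]
Visit B; enqueue C → queue [F, A, M, C]
Visit F → queue [A, M, C]
Visit A → queue [M, C]
Visit M → queue [C]
Visit C → queue []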